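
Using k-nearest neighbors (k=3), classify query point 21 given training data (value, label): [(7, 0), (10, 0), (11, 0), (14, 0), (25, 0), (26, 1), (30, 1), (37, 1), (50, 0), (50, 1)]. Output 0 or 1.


Distances from query 21:
Point 25 (class 0): distance = 4
Point 26 (class 1): distance = 5
Point 14 (class 0): distance = 7
K=3 nearest neighbors: classes = [0, 1, 0]
Votes for class 1: 1 / 3
Majority vote => class 0

0


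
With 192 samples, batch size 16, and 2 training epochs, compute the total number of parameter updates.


Iterations per epoch = 192 / 16 = 12
Total updates = iterations_per_epoch * epochs
= 12 * 2
= 24

24


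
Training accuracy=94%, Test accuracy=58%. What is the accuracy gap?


Gap = train_accuracy - test_accuracy
= 94 - 58
= 36%
This large gap strongly indicates overfitting.

36


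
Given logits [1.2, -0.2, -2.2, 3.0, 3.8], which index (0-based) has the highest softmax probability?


Softmax is a monotonic transformation, so it preserves the argmax.
We need to find the index of the maximum logit.
Index 0: 1.2
Index 1: -0.2
Index 2: -2.2
Index 3: 3.0
Index 4: 3.8
Maximum logit = 3.8 at index 4

4


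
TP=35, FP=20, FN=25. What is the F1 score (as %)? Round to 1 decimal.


Precision = TP / (TP + FP) = 35 / 55 = 0.6364
Recall = TP / (TP + FN) = 35 / 60 = 0.5833
F1 = 2 * P * R / (P + R)
= 2 * 0.6364 * 0.5833 / (0.6364 + 0.5833)
= 0.7424 / 1.2197
= 0.6087
As percentage: 60.9%

60.9


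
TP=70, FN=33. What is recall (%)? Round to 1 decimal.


Recall = TP / (TP + FN) * 100
= 70 / (70 + 33)
= 70 / 103
= 0.6796
= 68.0%

68.0


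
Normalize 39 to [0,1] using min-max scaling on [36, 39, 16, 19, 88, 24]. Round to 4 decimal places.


Min = 16, Max = 88
Range = 88 - 16 = 72
Scaled = (x - min) / (max - min)
= (39 - 16) / 72
= 23 / 72
= 0.3194

0.3194


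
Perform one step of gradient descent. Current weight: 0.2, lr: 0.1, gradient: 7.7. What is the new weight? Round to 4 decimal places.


w_new = w_old - lr * gradient
= 0.2 - 0.1 * 7.7
= 0.2 - (0.77)
= -0.5700

-0.5700


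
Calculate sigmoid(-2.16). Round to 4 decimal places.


sigmoid(z) = 1 / (1 + exp(-z))
exp(-(-2.16)) = exp(2.16) = 8.6711
1 + 8.6711 = 9.6711
1 / 9.6711 = 0.1034

0.1034


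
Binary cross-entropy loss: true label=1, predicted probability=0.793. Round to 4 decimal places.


For y=1: Loss = -log(p)
= -log(0.793)
= -(-0.2319)
= 0.2319

0.2319


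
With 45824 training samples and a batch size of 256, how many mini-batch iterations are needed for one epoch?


Iterations per epoch = dataset_size / batch_size
= 45824 / 256
= 179

179


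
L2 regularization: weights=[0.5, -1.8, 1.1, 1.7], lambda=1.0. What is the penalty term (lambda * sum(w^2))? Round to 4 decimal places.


Squaring each weight:
0.5^2 = 0.25
(-1.8)^2 = 3.24
1.1^2 = 1.21
1.7^2 = 2.89
Sum of squares = 7.59
Penalty = 1.0 * 7.59 = 7.5900

7.5900


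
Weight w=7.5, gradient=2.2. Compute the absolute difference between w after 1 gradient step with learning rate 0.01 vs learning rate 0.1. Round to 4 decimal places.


With lr=0.01: w_new = 7.5 - 0.01 * 2.2 = 7.478
With lr=0.1: w_new = 7.5 - 0.1 * 2.2 = 7.28
Absolute difference = |7.478 - 7.28|
= 0.1980

0.1980


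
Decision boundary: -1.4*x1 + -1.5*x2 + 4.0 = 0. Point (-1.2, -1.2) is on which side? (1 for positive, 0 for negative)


Compute -1.4 * -1.2 + -1.5 * -1.2 + 4.0
= 1.68 + 1.8 + 4.0
= 7.48
Since 7.48 >= 0, the point is on the positive side.

1


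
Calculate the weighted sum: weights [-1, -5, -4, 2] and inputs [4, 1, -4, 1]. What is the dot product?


Element-wise products:
-1 * 4 = -4
-5 * 1 = -5
-4 * -4 = 16
2 * 1 = 2
Sum = -4 + -5 + 16 + 2
= 9

9


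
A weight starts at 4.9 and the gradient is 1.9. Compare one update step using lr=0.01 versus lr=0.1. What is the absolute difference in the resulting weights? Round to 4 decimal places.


With lr=0.01: w_new = 4.9 - 0.01 * 1.9 = 4.881
With lr=0.1: w_new = 4.9 - 0.1 * 1.9 = 4.71
Absolute difference = |4.881 - 4.71|
= 0.1710

0.1710


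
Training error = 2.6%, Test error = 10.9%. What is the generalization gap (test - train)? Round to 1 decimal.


Generalization gap = test_error - train_error
= 10.9 - 2.6
= 8.3%
A moderate gap.

8.3


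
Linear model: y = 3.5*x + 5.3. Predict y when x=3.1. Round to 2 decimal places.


y = 3.5 * 3.1 + (5.3)
= 10.85 + (5.3)
= 16.15

16.15


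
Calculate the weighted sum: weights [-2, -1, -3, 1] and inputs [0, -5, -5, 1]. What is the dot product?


Element-wise products:
-2 * 0 = 0
-1 * -5 = 5
-3 * -5 = 15
1 * 1 = 1
Sum = 0 + 5 + 15 + 1
= 21

21


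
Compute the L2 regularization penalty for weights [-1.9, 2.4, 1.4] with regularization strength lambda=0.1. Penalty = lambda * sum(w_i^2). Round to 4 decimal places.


Squaring each weight:
(-1.9)^2 = 3.61
2.4^2 = 5.76
1.4^2 = 1.96
Sum of squares = 11.33
Penalty = 0.1 * 11.33 = 1.1330

1.1330


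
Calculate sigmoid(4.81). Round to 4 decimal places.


sigmoid(z) = 1 / (1 + exp(-z))
exp(-(4.81)) = exp(-4.81) = 0.0081
1 + 0.0081 = 1.0081
1 / 1.0081 = 0.9919

0.9919


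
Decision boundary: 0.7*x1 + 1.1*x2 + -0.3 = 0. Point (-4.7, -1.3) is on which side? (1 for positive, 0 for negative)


Compute 0.7 * -4.7 + 1.1 * -1.3 + -0.3
= -3.29 + -1.43 + -0.3
= -5.02
Since -5.02 < 0, the point is on the negative side.

0


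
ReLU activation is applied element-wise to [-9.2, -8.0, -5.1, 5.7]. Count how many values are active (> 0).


ReLU(x) = max(0, x) for each element:
ReLU(-9.2) = 0
ReLU(-8.0) = 0
ReLU(-5.1) = 0
ReLU(5.7) = 5.7
Active neurons (>0): 1

1


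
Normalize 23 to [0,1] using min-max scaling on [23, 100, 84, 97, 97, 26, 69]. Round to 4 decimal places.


Min = 23, Max = 100
Range = 100 - 23 = 77
Scaled = (x - min) / (max - min)
= (23 - 23) / 77
= 0 / 77
= 0.0000

0.0000


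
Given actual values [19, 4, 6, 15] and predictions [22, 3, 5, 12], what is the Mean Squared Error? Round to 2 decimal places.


Differences: [-3, 1, 1, 3]
Squared errors: [9, 1, 1, 9]
Sum of squared errors = 20
MSE = 20 / 4 = 5.00

5.00


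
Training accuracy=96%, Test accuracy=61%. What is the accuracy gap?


Gap = train_accuracy - test_accuracy
= 96 - 61
= 35%
This large gap strongly indicates overfitting.

35


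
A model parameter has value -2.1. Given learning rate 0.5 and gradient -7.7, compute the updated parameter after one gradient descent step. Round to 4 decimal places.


w_new = w_old - lr * gradient
= -2.1 - 0.5 * -7.7
= -2.1 - (-3.85)
= 1.7500

1.7500


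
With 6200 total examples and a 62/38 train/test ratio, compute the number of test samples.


Train samples = 6200 * 62% = 3844
Test samples = 6200 - 3844
= 2356

2356


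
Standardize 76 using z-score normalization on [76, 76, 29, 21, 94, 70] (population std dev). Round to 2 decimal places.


Mean = (76 + 76 + 29 + 21 + 94 + 70) / 6 = 61.0
Variance = sum((x_i - mean)^2) / n = 707.3333
Std = sqrt(707.3333) = 26.5957
Z = (x - mean) / std
= (76 - 61.0) / 26.5957
= 15.0 / 26.5957
= 0.56

0.56


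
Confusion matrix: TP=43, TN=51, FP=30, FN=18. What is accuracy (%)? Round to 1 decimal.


Accuracy = (TP + TN) / (TP + TN + FP + FN) * 100
= (43 + 51) / (43 + 51 + 30 + 18)
= 94 / 142
= 0.662
= 66.2%

66.2


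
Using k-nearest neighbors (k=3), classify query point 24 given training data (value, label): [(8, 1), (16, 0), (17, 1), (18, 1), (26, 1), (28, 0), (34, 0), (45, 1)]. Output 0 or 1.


Distances from query 24:
Point 26 (class 1): distance = 2
Point 28 (class 0): distance = 4
Point 18 (class 1): distance = 6
K=3 nearest neighbors: classes = [1, 0, 1]
Votes for class 1: 2 / 3
Majority vote => class 1

1


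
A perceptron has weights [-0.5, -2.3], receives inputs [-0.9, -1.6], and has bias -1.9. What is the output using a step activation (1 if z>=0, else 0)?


z = w . x + b
= -0.5*-0.9 + -2.3*-1.6 + -1.9
= 0.45 + 3.68 + -1.9
= 4.13 + -1.9
= 2.23
Since z = 2.23 >= 0, output = 1

1


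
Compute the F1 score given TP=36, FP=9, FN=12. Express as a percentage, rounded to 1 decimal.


Precision = TP / (TP + FP) = 36 / 45 = 0.8
Recall = TP / (TP + FN) = 36 / 48 = 0.75
F1 = 2 * P * R / (P + R)
= 2 * 0.8 * 0.75 / (0.8 + 0.75)
= 1.2 / 1.55
= 0.7742
As percentage: 77.4%

77.4


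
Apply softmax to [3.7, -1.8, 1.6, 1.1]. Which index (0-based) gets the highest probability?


Softmax is a monotonic transformation, so it preserves the argmax.
We need to find the index of the maximum logit.
Index 0: 3.7
Index 1: -1.8
Index 2: 1.6
Index 3: 1.1
Maximum logit = 3.7 at index 0

0


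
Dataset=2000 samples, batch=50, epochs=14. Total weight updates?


Iterations per epoch = 2000 / 50 = 40
Total updates = iterations_per_epoch * epochs
= 40 * 14
= 560

560


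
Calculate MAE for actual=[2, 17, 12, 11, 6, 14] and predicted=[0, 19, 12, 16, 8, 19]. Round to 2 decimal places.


Absolute errors: [2, 2, 0, 5, 2, 5]
Sum of absolute errors = 16
MAE = 16 / 6 = 2.67

2.67


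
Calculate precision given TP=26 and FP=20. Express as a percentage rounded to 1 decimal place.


Precision = TP / (TP + FP) * 100
= 26 / (26 + 20)
= 26 / 46
= 0.5652
= 56.5%

56.5


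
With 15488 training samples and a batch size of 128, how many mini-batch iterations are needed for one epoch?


Iterations per epoch = dataset_size / batch_size
= 15488 / 128
= 121

121


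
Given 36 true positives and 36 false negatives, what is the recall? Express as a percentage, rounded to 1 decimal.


Recall = TP / (TP + FN) * 100
= 36 / (36 + 36)
= 36 / 72
= 0.5
= 50.0%

50.0


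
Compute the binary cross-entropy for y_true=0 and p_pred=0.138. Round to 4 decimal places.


For y=0: Loss = -log(1-p)
= -log(1 - 0.138)
= -log(0.862)
= -(-0.1485)
= 0.1485

0.1485


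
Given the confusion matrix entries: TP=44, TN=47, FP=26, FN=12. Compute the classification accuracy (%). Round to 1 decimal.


Accuracy = (TP + TN) / (TP + TN + FP + FN) * 100
= (44 + 47) / (44 + 47 + 26 + 12)
= 91 / 129
= 0.7054
= 70.5%

70.5


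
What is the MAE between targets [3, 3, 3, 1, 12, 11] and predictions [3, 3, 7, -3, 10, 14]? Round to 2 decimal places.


Absolute errors: [0, 0, 4, 4, 2, 3]
Sum of absolute errors = 13
MAE = 13 / 6 = 2.17

2.17


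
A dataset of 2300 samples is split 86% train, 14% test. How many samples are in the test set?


Train samples = 2300 * 86% = 1978
Test samples = 2300 - 1978
= 322

322


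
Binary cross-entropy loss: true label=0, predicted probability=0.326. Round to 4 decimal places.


For y=0: Loss = -log(1-p)
= -log(1 - 0.326)
= -log(0.674)
= -(-0.3945)
= 0.3945

0.3945


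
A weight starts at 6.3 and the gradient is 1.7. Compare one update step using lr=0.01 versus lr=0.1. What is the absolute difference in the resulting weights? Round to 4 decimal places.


With lr=0.01: w_new = 6.3 - 0.01 * 1.7 = 6.283
With lr=0.1: w_new = 6.3 - 0.1 * 1.7 = 6.13
Absolute difference = |6.283 - 6.13|
= 0.1530

0.1530


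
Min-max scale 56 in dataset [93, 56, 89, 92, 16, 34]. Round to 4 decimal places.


Min = 16, Max = 93
Range = 93 - 16 = 77
Scaled = (x - min) / (max - min)
= (56 - 16) / 77
= 40 / 77
= 0.5195

0.5195


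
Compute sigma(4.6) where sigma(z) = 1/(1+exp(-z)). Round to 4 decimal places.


sigmoid(z) = 1 / (1 + exp(-z))
exp(-(4.6)) = exp(-4.6) = 0.0101
1 + 0.0101 = 1.0101
1 / 1.0101 = 0.9900

0.9900


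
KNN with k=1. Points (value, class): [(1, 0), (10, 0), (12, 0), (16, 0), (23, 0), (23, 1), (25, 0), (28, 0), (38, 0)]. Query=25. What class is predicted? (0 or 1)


Distances from query 25:
Point 25 (class 0): distance = 0
K=1 nearest neighbors: classes = [0]
Votes for class 1: 0 / 1
Majority vote => class 0

0


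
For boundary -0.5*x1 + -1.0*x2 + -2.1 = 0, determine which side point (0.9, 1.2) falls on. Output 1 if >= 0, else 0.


Compute -0.5 * 0.9 + -1.0 * 1.2 + -2.1
= -0.45 + -1.2 + -2.1
= -3.75
Since -3.75 < 0, the point is on the negative side.

0


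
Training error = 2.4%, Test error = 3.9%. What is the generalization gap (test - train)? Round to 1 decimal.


Generalization gap = test_error - train_error
= 3.9 - 2.4
= 1.5%
A small gap suggests good generalization.

1.5


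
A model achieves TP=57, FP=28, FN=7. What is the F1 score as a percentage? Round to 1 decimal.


Precision = TP / (TP + FP) = 57 / 85 = 0.6706
Recall = TP / (TP + FN) = 57 / 64 = 0.8906
F1 = 2 * P * R / (P + R)
= 2 * 0.6706 * 0.8906 / (0.6706 + 0.8906)
= 1.1945 / 1.5612
= 0.7651
As percentage: 76.5%

76.5


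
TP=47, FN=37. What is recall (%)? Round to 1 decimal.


Recall = TP / (TP + FN) * 100
= 47 / (47 + 37)
= 47 / 84
= 0.5595
= 56.0%

56.0


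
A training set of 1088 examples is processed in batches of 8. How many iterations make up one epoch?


Iterations per epoch = dataset_size / batch_size
= 1088 / 8
= 136

136


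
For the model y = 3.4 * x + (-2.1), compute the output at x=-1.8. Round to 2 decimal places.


y = 3.4 * -1.8 + (-2.1)
= -6.12 + (-2.1)
= -8.22

-8.22


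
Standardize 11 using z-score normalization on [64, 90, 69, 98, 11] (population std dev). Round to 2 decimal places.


Mean = (64 + 90 + 69 + 98 + 11) / 5 = 66.4
Variance = sum((x_i - mean)^2) / n = 927.44
Std = sqrt(927.44) = 30.4539
Z = (x - mean) / std
= (11 - 66.4) / 30.4539
= -55.4 / 30.4539
= -1.82

-1.82


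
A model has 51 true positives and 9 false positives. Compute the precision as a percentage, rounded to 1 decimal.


Precision = TP / (TP + FP) * 100
= 51 / (51 + 9)
= 51 / 60
= 0.85
= 85.0%

85.0


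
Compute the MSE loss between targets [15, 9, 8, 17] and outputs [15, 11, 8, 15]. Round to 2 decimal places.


Differences: [0, -2, 0, 2]
Squared errors: [0, 4, 0, 4]
Sum of squared errors = 8
MSE = 8 / 4 = 2.00

2.00


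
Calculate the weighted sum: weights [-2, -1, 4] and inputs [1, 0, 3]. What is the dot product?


Element-wise products:
-2 * 1 = -2
-1 * 0 = 0
4 * 3 = 12
Sum = -2 + 0 + 12
= 10

10


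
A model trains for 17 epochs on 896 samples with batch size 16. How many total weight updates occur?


Iterations per epoch = 896 / 16 = 56
Total updates = iterations_per_epoch * epochs
= 56 * 17
= 952

952


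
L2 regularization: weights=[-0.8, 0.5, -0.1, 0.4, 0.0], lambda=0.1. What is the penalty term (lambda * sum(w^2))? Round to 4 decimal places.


Squaring each weight:
(-0.8)^2 = 0.64
0.5^2 = 0.25
(-0.1)^2 = 0.01
0.4^2 = 0.16
0.0^2 = 0.0
Sum of squares = 1.06
Penalty = 0.1 * 1.06 = 0.1060

0.1060


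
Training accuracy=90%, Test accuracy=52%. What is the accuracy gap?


Gap = train_accuracy - test_accuracy
= 90 - 52
= 38%
This large gap strongly indicates overfitting.

38


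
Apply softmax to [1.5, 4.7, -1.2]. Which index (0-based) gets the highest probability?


Softmax is a monotonic transformation, so it preserves the argmax.
We need to find the index of the maximum logit.
Index 0: 1.5
Index 1: 4.7
Index 2: -1.2
Maximum logit = 4.7 at index 1

1


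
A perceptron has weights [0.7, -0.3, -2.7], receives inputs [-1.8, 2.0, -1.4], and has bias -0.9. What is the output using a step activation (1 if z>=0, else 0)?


z = w . x + b
= 0.7*-1.8 + -0.3*2.0 + -2.7*-1.4 + -0.9
= -1.26 + -0.6 + 3.78 + -0.9
= 1.92 + -0.9
= 1.02
Since z = 1.02 >= 0, output = 1

1


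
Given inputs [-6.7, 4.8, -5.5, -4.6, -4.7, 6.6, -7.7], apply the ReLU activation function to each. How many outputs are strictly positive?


ReLU(x) = max(0, x) for each element:
ReLU(-6.7) = 0
ReLU(4.8) = 4.8
ReLU(-5.5) = 0
ReLU(-4.6) = 0
ReLU(-4.7) = 0
ReLU(6.6) = 6.6
ReLU(-7.7) = 0
Active neurons (>0): 2

2


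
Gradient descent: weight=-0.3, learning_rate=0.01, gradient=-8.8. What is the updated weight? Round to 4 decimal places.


w_new = w_old - lr * gradient
= -0.3 - 0.01 * -8.8
= -0.3 - (-0.088)
= -0.2120

-0.2120


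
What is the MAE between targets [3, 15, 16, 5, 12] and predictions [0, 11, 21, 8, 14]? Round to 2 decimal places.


Absolute errors: [3, 4, 5, 3, 2]
Sum of absolute errors = 17
MAE = 17 / 5 = 3.40

3.40


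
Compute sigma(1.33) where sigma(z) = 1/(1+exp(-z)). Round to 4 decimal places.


sigmoid(z) = 1 / (1 + exp(-z))
exp(-(1.33)) = exp(-1.33) = 0.2645
1 + 0.2645 = 1.2645
1 / 1.2645 = 0.7908

0.7908


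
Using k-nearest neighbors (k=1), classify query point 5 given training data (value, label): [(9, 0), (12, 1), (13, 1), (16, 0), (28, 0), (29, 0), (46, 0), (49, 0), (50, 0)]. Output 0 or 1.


Distances from query 5:
Point 9 (class 0): distance = 4
K=1 nearest neighbors: classes = [0]
Votes for class 1: 0 / 1
Majority vote => class 0

0


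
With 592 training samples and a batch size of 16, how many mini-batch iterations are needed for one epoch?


Iterations per epoch = dataset_size / batch_size
= 592 / 16
= 37

37


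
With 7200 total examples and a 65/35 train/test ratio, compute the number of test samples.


Train samples = 7200 * 65% = 4680
Test samples = 7200 - 4680
= 2520

2520


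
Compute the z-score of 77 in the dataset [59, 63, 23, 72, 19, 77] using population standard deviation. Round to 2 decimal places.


Mean = (59 + 63 + 23 + 72 + 19 + 77) / 6 = 52.1667
Variance = sum((x_i - mean)^2) / n = 520.8056
Std = sqrt(520.8056) = 22.8212
Z = (x - mean) / std
= (77 - 52.1667) / 22.8212
= 24.8333 / 22.8212
= 1.09

1.09


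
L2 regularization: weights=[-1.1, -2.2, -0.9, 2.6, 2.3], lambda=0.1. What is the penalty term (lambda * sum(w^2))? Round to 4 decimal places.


Squaring each weight:
(-1.1)^2 = 1.21
(-2.2)^2 = 4.84
(-0.9)^2 = 0.81
2.6^2 = 6.76
2.3^2 = 5.29
Sum of squares = 18.91
Penalty = 0.1 * 18.91 = 1.8910

1.8910


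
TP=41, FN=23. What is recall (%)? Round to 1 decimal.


Recall = TP / (TP + FN) * 100
= 41 / (41 + 23)
= 41 / 64
= 0.6406
= 64.1%

64.1


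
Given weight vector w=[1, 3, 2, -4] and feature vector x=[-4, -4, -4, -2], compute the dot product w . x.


Element-wise products:
1 * -4 = -4
3 * -4 = -12
2 * -4 = -8
-4 * -2 = 8
Sum = -4 + -12 + -8 + 8
= -16

-16


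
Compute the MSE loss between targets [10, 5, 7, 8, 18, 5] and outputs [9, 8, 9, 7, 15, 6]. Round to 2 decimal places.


Differences: [1, -3, -2, 1, 3, -1]
Squared errors: [1, 9, 4, 1, 9, 1]
Sum of squared errors = 25
MSE = 25 / 6 = 4.17

4.17


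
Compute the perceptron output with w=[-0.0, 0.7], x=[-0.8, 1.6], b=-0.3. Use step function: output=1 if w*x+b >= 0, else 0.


z = w . x + b
= -0.0*-0.8 + 0.7*1.6 + -0.3
= 0.0 + 1.12 + -0.3
= 1.12 + -0.3
= 0.82
Since z = 0.82 >= 0, output = 1

1


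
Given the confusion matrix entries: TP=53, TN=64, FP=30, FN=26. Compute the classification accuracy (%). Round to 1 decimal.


Accuracy = (TP + TN) / (TP + TN + FP + FN) * 100
= (53 + 64) / (53 + 64 + 30 + 26)
= 117 / 173
= 0.6763
= 67.6%

67.6


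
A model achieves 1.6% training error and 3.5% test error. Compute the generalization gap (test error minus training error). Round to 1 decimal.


Generalization gap = test_error - train_error
= 3.5 - 1.6
= 1.9%
A small gap suggests good generalization.

1.9


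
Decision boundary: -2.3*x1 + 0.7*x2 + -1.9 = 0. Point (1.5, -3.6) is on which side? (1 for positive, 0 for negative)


Compute -2.3 * 1.5 + 0.7 * -3.6 + -1.9
= -3.45 + -2.52 + -1.9
= -7.87
Since -7.87 < 0, the point is on the negative side.

0


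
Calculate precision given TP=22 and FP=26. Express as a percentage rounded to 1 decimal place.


Precision = TP / (TP + FP) * 100
= 22 / (22 + 26)
= 22 / 48
= 0.4583
= 45.8%

45.8


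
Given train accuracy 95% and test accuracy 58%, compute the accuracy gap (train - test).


Gap = train_accuracy - test_accuracy
= 95 - 58
= 37%
This large gap strongly indicates overfitting.

37


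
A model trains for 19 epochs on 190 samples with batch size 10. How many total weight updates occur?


Iterations per epoch = 190 / 10 = 19
Total updates = iterations_per_epoch * epochs
= 19 * 19
= 361

361


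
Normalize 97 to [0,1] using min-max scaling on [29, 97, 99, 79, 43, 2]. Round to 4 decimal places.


Min = 2, Max = 99
Range = 99 - 2 = 97
Scaled = (x - min) / (max - min)
= (97 - 2) / 97
= 95 / 97
= 0.9794

0.9794


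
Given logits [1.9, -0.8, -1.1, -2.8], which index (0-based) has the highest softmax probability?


Softmax is a monotonic transformation, so it preserves the argmax.
We need to find the index of the maximum logit.
Index 0: 1.9
Index 1: -0.8
Index 2: -1.1
Index 3: -2.8
Maximum logit = 1.9 at index 0

0


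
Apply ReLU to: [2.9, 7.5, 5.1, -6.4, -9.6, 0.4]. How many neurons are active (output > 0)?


ReLU(x) = max(0, x) for each element:
ReLU(2.9) = 2.9
ReLU(7.5) = 7.5
ReLU(5.1) = 5.1
ReLU(-6.4) = 0
ReLU(-9.6) = 0
ReLU(0.4) = 0.4
Active neurons (>0): 4

4


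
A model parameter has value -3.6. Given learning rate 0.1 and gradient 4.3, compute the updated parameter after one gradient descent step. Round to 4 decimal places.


w_new = w_old - lr * gradient
= -3.6 - 0.1 * 4.3
= -3.6 - (0.43)
= -4.0300

-4.0300


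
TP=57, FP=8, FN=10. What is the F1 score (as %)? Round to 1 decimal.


Precision = TP / (TP + FP) = 57 / 65 = 0.8769
Recall = TP / (TP + FN) = 57 / 67 = 0.8507
F1 = 2 * P * R / (P + R)
= 2 * 0.8769 * 0.8507 / (0.8769 + 0.8507)
= 1.4921 / 1.7277
= 0.8636
As percentage: 86.4%

86.4


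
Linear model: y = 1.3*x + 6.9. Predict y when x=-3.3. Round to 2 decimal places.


y = 1.3 * -3.3 + (6.9)
= -4.29 + (6.9)
= 2.61

2.61


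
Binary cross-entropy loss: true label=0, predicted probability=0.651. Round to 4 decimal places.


For y=0: Loss = -log(1-p)
= -log(1 - 0.651)
= -log(0.349)
= -(-1.0527)
= 1.0527

1.0527


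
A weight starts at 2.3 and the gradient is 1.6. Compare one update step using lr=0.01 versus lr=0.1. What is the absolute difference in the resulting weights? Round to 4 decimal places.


With lr=0.01: w_new = 2.3 - 0.01 * 1.6 = 2.284
With lr=0.1: w_new = 2.3 - 0.1 * 1.6 = 2.14
Absolute difference = |2.284 - 2.14|
= 0.1440

0.1440


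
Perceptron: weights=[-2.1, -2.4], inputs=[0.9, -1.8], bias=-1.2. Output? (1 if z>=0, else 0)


z = w . x + b
= -2.1*0.9 + -2.4*-1.8 + -1.2
= -1.89 + 4.32 + -1.2
= 2.43 + -1.2
= 1.23
Since z = 1.23 >= 0, output = 1

1


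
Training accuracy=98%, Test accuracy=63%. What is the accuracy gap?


Gap = train_accuracy - test_accuracy
= 98 - 63
= 35%
This large gap strongly indicates overfitting.

35


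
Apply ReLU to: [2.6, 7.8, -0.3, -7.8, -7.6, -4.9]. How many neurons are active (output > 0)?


ReLU(x) = max(0, x) for each element:
ReLU(2.6) = 2.6
ReLU(7.8) = 7.8
ReLU(-0.3) = 0
ReLU(-7.8) = 0
ReLU(-7.6) = 0
ReLU(-4.9) = 0
Active neurons (>0): 2

2


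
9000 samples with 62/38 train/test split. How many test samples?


Train samples = 9000 * 62% = 5580
Test samples = 9000 - 5580
= 3420

3420


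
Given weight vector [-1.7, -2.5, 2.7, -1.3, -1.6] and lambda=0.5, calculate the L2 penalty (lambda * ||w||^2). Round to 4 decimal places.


Squaring each weight:
(-1.7)^2 = 2.89
(-2.5)^2 = 6.25
2.7^2 = 7.29
(-1.3)^2 = 1.69
(-1.6)^2 = 2.56
Sum of squares = 20.68
Penalty = 0.5 * 20.68 = 10.3400

10.3400


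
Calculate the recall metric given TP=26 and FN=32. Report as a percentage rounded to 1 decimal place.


Recall = TP / (TP + FN) * 100
= 26 / (26 + 32)
= 26 / 58
= 0.4483
= 44.8%

44.8


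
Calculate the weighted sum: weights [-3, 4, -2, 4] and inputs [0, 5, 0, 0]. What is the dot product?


Element-wise products:
-3 * 0 = 0
4 * 5 = 20
-2 * 0 = 0
4 * 0 = 0
Sum = 0 + 20 + 0 + 0
= 20

20


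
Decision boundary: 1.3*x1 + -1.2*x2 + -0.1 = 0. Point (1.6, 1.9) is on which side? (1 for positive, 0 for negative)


Compute 1.3 * 1.6 + -1.2 * 1.9 + -0.1
= 2.08 + -2.28 + -0.1
= -0.3
Since -0.3 < 0, the point is on the negative side.

0


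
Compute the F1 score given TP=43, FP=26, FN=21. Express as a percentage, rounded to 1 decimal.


Precision = TP / (TP + FP) = 43 / 69 = 0.6232
Recall = TP / (TP + FN) = 43 / 64 = 0.6719
F1 = 2 * P * R / (P + R)
= 2 * 0.6232 * 0.6719 / (0.6232 + 0.6719)
= 0.8374 / 1.2951
= 0.6466
As percentage: 64.7%

64.7


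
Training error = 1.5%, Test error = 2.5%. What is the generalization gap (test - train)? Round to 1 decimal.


Generalization gap = test_error - train_error
= 2.5 - 1.5
= 1.0%
A small gap suggests good generalization.

1.0


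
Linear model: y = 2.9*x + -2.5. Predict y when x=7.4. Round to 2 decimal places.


y = 2.9 * 7.4 + (-2.5)
= 21.46 + (-2.5)
= 18.96

18.96


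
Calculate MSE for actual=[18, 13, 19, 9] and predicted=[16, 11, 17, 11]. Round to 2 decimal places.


Differences: [2, 2, 2, -2]
Squared errors: [4, 4, 4, 4]
Sum of squared errors = 16
MSE = 16 / 4 = 4.00

4.00


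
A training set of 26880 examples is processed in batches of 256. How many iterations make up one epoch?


Iterations per epoch = dataset_size / batch_size
= 26880 / 256
= 105

105


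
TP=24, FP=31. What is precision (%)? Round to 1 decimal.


Precision = TP / (TP + FP) * 100
= 24 / (24 + 31)
= 24 / 55
= 0.4364
= 43.6%

43.6


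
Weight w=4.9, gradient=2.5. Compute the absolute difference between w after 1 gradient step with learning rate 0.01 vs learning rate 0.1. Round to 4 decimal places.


With lr=0.01: w_new = 4.9 - 0.01 * 2.5 = 4.875
With lr=0.1: w_new = 4.9 - 0.1 * 2.5 = 4.65
Absolute difference = |4.875 - 4.65|
= 0.2250

0.2250


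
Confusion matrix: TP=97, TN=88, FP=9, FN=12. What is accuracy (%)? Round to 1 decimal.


Accuracy = (TP + TN) / (TP + TN + FP + FN) * 100
= (97 + 88) / (97 + 88 + 9 + 12)
= 185 / 206
= 0.8981
= 89.8%

89.8


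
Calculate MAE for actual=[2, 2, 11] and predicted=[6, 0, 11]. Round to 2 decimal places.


Absolute errors: [4, 2, 0]
Sum of absolute errors = 6
MAE = 6 / 3 = 2.00

2.00


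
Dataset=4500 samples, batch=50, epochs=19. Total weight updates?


Iterations per epoch = 4500 / 50 = 90
Total updates = iterations_per_epoch * epochs
= 90 * 19
= 1710

1710


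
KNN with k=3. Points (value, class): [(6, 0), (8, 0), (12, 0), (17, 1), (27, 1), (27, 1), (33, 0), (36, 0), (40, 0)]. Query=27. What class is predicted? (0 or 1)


Distances from query 27:
Point 27 (class 1): distance = 0
Point 27 (class 1): distance = 0
Point 33 (class 0): distance = 6
K=3 nearest neighbors: classes = [1, 1, 0]
Votes for class 1: 2 / 3
Majority vote => class 1

1


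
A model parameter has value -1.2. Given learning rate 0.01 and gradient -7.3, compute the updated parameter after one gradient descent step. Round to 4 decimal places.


w_new = w_old - lr * gradient
= -1.2 - 0.01 * -7.3
= -1.2 - (-0.073)
= -1.1270

-1.1270


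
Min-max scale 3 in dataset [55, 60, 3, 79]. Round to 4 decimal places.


Min = 3, Max = 79
Range = 79 - 3 = 76
Scaled = (x - min) / (max - min)
= (3 - 3) / 76
= 0 / 76
= 0.0000

0.0000


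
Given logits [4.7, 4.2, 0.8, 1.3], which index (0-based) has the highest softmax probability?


Softmax is a monotonic transformation, so it preserves the argmax.
We need to find the index of the maximum logit.
Index 0: 4.7
Index 1: 4.2
Index 2: 0.8
Index 3: 1.3
Maximum logit = 4.7 at index 0

0


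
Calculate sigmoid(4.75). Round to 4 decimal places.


sigmoid(z) = 1 / (1 + exp(-z))
exp(-(4.75)) = exp(-4.75) = 0.0087
1 + 0.0087 = 1.0087
1 / 1.0087 = 0.9914

0.9914


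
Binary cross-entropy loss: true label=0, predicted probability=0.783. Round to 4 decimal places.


For y=0: Loss = -log(1-p)
= -log(1 - 0.783)
= -log(0.217)
= -(-1.5279)
= 1.5279

1.5279


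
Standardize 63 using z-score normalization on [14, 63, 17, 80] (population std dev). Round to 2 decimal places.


Mean = (14 + 63 + 17 + 80) / 4 = 43.5
Variance = sum((x_i - mean)^2) / n = 821.25
Std = sqrt(821.25) = 28.6575
Z = (x - mean) / std
= (63 - 43.5) / 28.6575
= 19.5 / 28.6575
= 0.68

0.68


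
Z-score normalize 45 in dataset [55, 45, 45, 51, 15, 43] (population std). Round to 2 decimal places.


Mean = (55 + 45 + 45 + 51 + 15 + 43) / 6 = 42.3333
Variance = sum((x_i - mean)^2) / n = 166.2222
Std = sqrt(166.2222) = 12.8927
Z = (x - mean) / std
= (45 - 42.3333) / 12.8927
= 2.6667 / 12.8927
= 0.21

0.21


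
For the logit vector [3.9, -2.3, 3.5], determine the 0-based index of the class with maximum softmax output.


Softmax is a monotonic transformation, so it preserves the argmax.
We need to find the index of the maximum logit.
Index 0: 3.9
Index 1: -2.3
Index 2: 3.5
Maximum logit = 3.9 at index 0

0


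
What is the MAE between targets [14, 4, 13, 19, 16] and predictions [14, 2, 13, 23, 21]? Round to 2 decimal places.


Absolute errors: [0, 2, 0, 4, 5]
Sum of absolute errors = 11
MAE = 11 / 5 = 2.20

2.20


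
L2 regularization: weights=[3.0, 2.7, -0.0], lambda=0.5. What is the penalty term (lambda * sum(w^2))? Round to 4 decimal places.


Squaring each weight:
3.0^2 = 9.0
2.7^2 = 7.29
(-0.0)^2 = 0.0
Sum of squares = 16.29
Penalty = 0.5 * 16.29 = 8.1450

8.1450


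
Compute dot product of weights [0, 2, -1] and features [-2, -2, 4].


Element-wise products:
0 * -2 = 0
2 * -2 = -4
-1 * 4 = -4
Sum = 0 + -4 + -4
= -8

-8


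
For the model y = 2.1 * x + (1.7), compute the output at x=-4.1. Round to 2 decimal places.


y = 2.1 * -4.1 + (1.7)
= -8.61 + (1.7)
= -6.91

-6.91


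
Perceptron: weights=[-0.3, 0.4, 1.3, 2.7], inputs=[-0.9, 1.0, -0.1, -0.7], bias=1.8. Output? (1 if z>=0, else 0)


z = w . x + b
= -0.3*-0.9 + 0.4*1.0 + 1.3*-0.1 + 2.7*-0.7 + 1.8
= 0.27 + 0.4 + -0.13 + -1.89 + 1.8
= -1.35 + 1.8
= 0.45
Since z = 0.45 >= 0, output = 1

1


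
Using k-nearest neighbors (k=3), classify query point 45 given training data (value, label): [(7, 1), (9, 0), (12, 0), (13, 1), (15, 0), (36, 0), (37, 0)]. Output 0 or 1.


Distances from query 45:
Point 37 (class 0): distance = 8
Point 36 (class 0): distance = 9
Point 15 (class 0): distance = 30
K=3 nearest neighbors: classes = [0, 0, 0]
Votes for class 1: 0 / 3
Majority vote => class 0

0


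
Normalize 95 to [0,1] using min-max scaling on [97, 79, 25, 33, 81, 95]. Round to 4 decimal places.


Min = 25, Max = 97
Range = 97 - 25 = 72
Scaled = (x - min) / (max - min)
= (95 - 25) / 72
= 70 / 72
= 0.9722

0.9722


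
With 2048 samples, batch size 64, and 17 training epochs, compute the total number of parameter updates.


Iterations per epoch = 2048 / 64 = 32
Total updates = iterations_per_epoch * epochs
= 32 * 17
= 544

544


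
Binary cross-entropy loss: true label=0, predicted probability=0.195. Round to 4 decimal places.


For y=0: Loss = -log(1-p)
= -log(1 - 0.195)
= -log(0.805)
= -(-0.2169)
= 0.2169

0.2169


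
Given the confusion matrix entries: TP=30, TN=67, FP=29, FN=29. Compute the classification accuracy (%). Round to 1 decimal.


Accuracy = (TP + TN) / (TP + TN + FP + FN) * 100
= (30 + 67) / (30 + 67 + 29 + 29)
= 97 / 155
= 0.6258
= 62.6%

62.6


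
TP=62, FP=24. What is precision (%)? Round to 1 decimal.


Precision = TP / (TP + FP) * 100
= 62 / (62 + 24)
= 62 / 86
= 0.7209
= 72.1%

72.1


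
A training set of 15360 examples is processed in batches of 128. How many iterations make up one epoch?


Iterations per epoch = dataset_size / batch_size
= 15360 / 128
= 120

120


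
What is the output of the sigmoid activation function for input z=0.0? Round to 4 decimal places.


sigmoid(z) = 1 / (1 + exp(-z))
exp(-(0.0)) = exp(-0.0) = 1.0
1 + 1.0 = 2.0
1 / 2.0 = 0.5000

0.5000


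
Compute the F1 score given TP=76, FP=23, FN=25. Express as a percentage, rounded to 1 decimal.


Precision = TP / (TP + FP) = 76 / 99 = 0.7677
Recall = TP / (TP + FN) = 76 / 101 = 0.7525
F1 = 2 * P * R / (P + R)
= 2 * 0.7677 * 0.7525 / (0.7677 + 0.7525)
= 1.1553 / 1.5202
= 0.76
As percentage: 76.0%

76.0


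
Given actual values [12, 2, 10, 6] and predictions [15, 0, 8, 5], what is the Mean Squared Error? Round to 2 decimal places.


Differences: [-3, 2, 2, 1]
Squared errors: [9, 4, 4, 1]
Sum of squared errors = 18
MSE = 18 / 4 = 4.50

4.50


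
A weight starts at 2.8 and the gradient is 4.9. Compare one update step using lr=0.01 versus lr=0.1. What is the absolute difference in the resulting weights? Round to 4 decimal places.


With lr=0.01: w_new = 2.8 - 0.01 * 4.9 = 2.751
With lr=0.1: w_new = 2.8 - 0.1 * 4.9 = 2.31
Absolute difference = |2.751 - 2.31|
= 0.4410

0.4410


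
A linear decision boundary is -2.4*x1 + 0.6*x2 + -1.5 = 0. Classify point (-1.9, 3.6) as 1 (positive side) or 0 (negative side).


Compute -2.4 * -1.9 + 0.6 * 3.6 + -1.5
= 4.56 + 2.16 + -1.5
= 5.22
Since 5.22 >= 0, the point is on the positive side.

1


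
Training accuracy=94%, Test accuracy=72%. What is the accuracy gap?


Gap = train_accuracy - test_accuracy
= 94 - 72
= 22%
This large gap strongly indicates overfitting.

22


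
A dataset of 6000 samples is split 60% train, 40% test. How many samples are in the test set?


Train samples = 6000 * 60% = 3600
Test samples = 6000 - 3600
= 2400

2400


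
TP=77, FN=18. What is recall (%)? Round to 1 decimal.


Recall = TP / (TP + FN) * 100
= 77 / (77 + 18)
= 77 / 95
= 0.8105
= 81.1%

81.1


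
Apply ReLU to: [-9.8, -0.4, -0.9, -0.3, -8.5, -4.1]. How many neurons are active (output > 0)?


ReLU(x) = max(0, x) for each element:
ReLU(-9.8) = 0
ReLU(-0.4) = 0
ReLU(-0.9) = 0
ReLU(-0.3) = 0
ReLU(-8.5) = 0
ReLU(-4.1) = 0
Active neurons (>0): 0

0


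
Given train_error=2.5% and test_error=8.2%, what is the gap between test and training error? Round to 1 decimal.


Generalization gap = test_error - train_error
= 8.2 - 2.5
= 5.7%
A moderate gap.

5.7


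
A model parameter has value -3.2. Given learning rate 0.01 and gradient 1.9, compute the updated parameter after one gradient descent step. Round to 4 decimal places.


w_new = w_old - lr * gradient
= -3.2 - 0.01 * 1.9
= -3.2 - (0.019)
= -3.2190

-3.2190


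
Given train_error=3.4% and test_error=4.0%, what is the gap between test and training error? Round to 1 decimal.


Generalization gap = test_error - train_error
= 4.0 - 3.4
= 0.6%
A small gap suggests good generalization.

0.6


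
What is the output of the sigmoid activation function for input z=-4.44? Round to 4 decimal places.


sigmoid(z) = 1 / (1 + exp(-z))
exp(-(-4.44)) = exp(4.44) = 84.7749
1 + 84.7749 = 85.7749
1 / 85.7749 = 0.0117

0.0117


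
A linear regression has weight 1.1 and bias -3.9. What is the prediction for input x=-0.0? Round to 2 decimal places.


y = 1.1 * -0.0 + (-3.9)
= -0.0 + (-3.9)
= -3.90

-3.90


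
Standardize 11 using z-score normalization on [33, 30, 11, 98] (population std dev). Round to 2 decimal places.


Mean = (33 + 30 + 11 + 98) / 4 = 43.0
Variance = sum((x_i - mean)^2) / n = 1079.5
Std = sqrt(1079.5) = 32.8557
Z = (x - mean) / std
= (11 - 43.0) / 32.8557
= -32.0 / 32.8557
= -0.97

-0.97


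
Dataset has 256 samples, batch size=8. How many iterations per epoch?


Iterations per epoch = dataset_size / batch_size
= 256 / 8
= 32

32


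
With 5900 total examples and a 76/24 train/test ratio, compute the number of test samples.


Train samples = 5900 * 76% = 4484
Test samples = 5900 - 4484
= 1416

1416


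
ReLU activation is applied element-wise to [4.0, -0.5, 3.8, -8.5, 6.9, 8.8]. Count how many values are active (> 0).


ReLU(x) = max(0, x) for each element:
ReLU(4.0) = 4.0
ReLU(-0.5) = 0
ReLU(3.8) = 3.8
ReLU(-8.5) = 0
ReLU(6.9) = 6.9
ReLU(8.8) = 8.8
Active neurons (>0): 4

4


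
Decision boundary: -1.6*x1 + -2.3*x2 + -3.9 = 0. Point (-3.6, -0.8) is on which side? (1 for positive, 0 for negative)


Compute -1.6 * -3.6 + -2.3 * -0.8 + -3.9
= 5.76 + 1.84 + -3.9
= 3.7
Since 3.7 >= 0, the point is on the positive side.

1


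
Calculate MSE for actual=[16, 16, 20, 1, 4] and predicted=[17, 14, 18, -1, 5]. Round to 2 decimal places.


Differences: [-1, 2, 2, 2, -1]
Squared errors: [1, 4, 4, 4, 1]
Sum of squared errors = 14
MSE = 14 / 5 = 2.80

2.80


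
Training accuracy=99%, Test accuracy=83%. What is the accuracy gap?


Gap = train_accuracy - test_accuracy
= 99 - 83
= 16%
This gap suggests the model is overfitting.

16


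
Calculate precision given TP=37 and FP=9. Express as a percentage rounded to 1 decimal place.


Precision = TP / (TP + FP) * 100
= 37 / (37 + 9)
= 37 / 46
= 0.8043
= 80.4%

80.4


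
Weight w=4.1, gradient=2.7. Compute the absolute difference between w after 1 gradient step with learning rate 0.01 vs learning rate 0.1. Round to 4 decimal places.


With lr=0.01: w_new = 4.1 - 0.01 * 2.7 = 4.073
With lr=0.1: w_new = 4.1 - 0.1 * 2.7 = 3.83
Absolute difference = |4.073 - 3.83|
= 0.2430

0.2430


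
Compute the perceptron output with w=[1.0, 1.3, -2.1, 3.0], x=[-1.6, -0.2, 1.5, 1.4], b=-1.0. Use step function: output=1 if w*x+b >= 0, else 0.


z = w . x + b
= 1.0*-1.6 + 1.3*-0.2 + -2.1*1.5 + 3.0*1.4 + -1.0
= -1.6 + -0.26 + -3.15 + 4.2 + -1.0
= -0.81 + -1.0
= -1.81
Since z = -1.81 < 0, output = 0

0


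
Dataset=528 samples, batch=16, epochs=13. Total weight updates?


Iterations per epoch = 528 / 16 = 33
Total updates = iterations_per_epoch * epochs
= 33 * 13
= 429

429


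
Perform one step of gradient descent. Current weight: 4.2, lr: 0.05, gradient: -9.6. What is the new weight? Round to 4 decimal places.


w_new = w_old - lr * gradient
= 4.2 - 0.05 * -9.6
= 4.2 - (-0.48)
= 4.6800

4.6800


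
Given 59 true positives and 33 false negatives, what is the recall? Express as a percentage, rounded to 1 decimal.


Recall = TP / (TP + FN) * 100
= 59 / (59 + 33)
= 59 / 92
= 0.6413
= 64.1%

64.1


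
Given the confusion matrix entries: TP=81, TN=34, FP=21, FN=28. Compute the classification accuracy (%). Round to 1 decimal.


Accuracy = (TP + TN) / (TP + TN + FP + FN) * 100
= (81 + 34) / (81 + 34 + 21 + 28)
= 115 / 164
= 0.7012
= 70.1%

70.1


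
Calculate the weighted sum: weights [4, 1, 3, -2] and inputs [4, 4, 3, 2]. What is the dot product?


Element-wise products:
4 * 4 = 16
1 * 4 = 4
3 * 3 = 9
-2 * 2 = -4
Sum = 16 + 4 + 9 + -4
= 25

25


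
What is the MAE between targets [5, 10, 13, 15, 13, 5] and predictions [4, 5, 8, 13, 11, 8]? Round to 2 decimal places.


Absolute errors: [1, 5, 5, 2, 2, 3]
Sum of absolute errors = 18
MAE = 18 / 6 = 3.00

3.00


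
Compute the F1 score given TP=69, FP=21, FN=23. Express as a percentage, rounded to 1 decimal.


Precision = TP / (TP + FP) = 69 / 90 = 0.7667
Recall = TP / (TP + FN) = 69 / 92 = 0.75
F1 = 2 * P * R / (P + R)
= 2 * 0.7667 * 0.75 / (0.7667 + 0.75)
= 1.15 / 1.5167
= 0.7582
As percentage: 75.8%

75.8


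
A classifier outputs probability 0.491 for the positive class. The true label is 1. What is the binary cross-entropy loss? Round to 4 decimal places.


For y=1: Loss = -log(p)
= -log(0.491)
= -(-0.7113)
= 0.7113

0.7113


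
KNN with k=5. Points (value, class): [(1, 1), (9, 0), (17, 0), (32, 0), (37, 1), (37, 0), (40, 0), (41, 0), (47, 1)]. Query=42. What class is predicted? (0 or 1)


Distances from query 42:
Point 41 (class 0): distance = 1
Point 40 (class 0): distance = 2
Point 37 (class 0): distance = 5
Point 37 (class 1): distance = 5
Point 47 (class 1): distance = 5
K=5 nearest neighbors: classes = [0, 0, 0, 1, 1]
Votes for class 1: 2 / 5
Majority vote => class 0

0


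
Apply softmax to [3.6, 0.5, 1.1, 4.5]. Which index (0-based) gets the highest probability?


Softmax is a monotonic transformation, so it preserves the argmax.
We need to find the index of the maximum logit.
Index 0: 3.6
Index 1: 0.5
Index 2: 1.1
Index 3: 4.5
Maximum logit = 4.5 at index 3

3


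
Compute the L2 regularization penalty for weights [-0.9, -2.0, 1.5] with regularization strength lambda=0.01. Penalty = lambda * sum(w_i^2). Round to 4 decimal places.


Squaring each weight:
(-0.9)^2 = 0.81
(-2.0)^2 = 4.0
1.5^2 = 2.25
Sum of squares = 7.06
Penalty = 0.01 * 7.06 = 0.0706

0.0706


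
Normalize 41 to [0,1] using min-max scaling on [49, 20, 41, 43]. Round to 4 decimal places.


Min = 20, Max = 49
Range = 49 - 20 = 29
Scaled = (x - min) / (max - min)
= (41 - 20) / 29
= 21 / 29
= 0.7241

0.7241
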